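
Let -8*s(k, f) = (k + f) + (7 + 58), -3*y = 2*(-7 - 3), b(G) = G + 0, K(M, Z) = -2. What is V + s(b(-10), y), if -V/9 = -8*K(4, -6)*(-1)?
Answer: 3271/24 ≈ 136.29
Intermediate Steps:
V = 144 (V = -9*(-8*(-2))*(-1) = -144*(-1) = -9*(-16) = 144)
b(G) = G
y = 20/3 (y = -2*(-7 - 3)/3 = -2*(-10)/3 = -⅓*(-20) = 20/3 ≈ 6.6667)
s(k, f) = -65/8 - f/8 - k/8 (s(k, f) = -((k + f) + (7 + 58))/8 = -((f + k) + 65)/8 = -(65 + f + k)/8 = -65/8 - f/8 - k/8)
V + s(b(-10), y) = 144 + (-65/8 - ⅛*20/3 - ⅛*(-10)) = 144 + (-65/8 - ⅚ + 5/4) = 144 - 185/24 = 3271/24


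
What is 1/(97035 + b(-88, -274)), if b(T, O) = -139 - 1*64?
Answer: 1/96832 ≈ 1.0327e-5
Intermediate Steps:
b(T, O) = -203 (b(T, O) = -139 - 64 = -203)
1/(97035 + b(-88, -274)) = 1/(97035 - 203) = 1/96832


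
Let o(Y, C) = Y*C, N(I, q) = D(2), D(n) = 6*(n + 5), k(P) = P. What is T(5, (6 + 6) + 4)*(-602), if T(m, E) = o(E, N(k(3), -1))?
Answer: -404544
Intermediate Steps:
D(n) = 30 + 6*n (D(n) = 6*(5 + n) = 30 + 6*n)
N(I, q) = 42 (N(I, q) = 30 + 6*2 = 30 + 12 = 42)
o(Y, C) = C*Y
T(m, E) = 42*E
T(5, (6 + 6) + 4)*(-602) = (42*((6 + 6) + 4))*(-602) = (42*(12 + 4))*(-602) = (42*16)*(-602) = 672*(-602) = -404544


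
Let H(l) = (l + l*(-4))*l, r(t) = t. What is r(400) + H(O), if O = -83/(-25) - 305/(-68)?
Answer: 627800917/2890000 ≈ 217.23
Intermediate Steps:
O = 13269/1700 (O = -83*(-1/25) - 305*(-1/68) = 83/25 + 305/68 = 13269/1700 ≈ 7.8053)
H(l) = -3*l² (H(l) = (l - 4*l)*l = (-3*l)*l = -3*l²)
r(400) + H(O) = 400 - 3*(13269/1700)² = 400 - 3*176066361/2890000 = 400 - 528199083/2890000 = 627800917/2890000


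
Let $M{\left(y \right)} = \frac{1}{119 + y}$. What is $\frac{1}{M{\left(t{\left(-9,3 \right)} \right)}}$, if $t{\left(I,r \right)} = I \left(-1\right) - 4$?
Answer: $124$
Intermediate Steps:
$t{\left(I,r \right)} = -4 - I$ ($t{\left(I,r \right)} = - I - 4 = -4 - I$)
$\frac{1}{M{\left(t{\left(-9,3 \right)} \right)}} = \frac{1}{\frac{1}{119 - -5}} = \frac{1}{\frac{1}{119 + \left(-4 + 9\right)}} = \frac{1}{\frac{1}{119 + 5}} = \frac{1}{\frac{1}{124}} = 124$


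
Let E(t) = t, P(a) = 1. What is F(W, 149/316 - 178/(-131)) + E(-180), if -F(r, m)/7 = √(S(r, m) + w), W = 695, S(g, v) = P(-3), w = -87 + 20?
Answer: -180 - 7*I*√66 ≈ -180.0 - 56.868*I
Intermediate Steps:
w = -67
S(g, v) = 1
F(r, m) = -7*I*√66 (F(r, m) = -7*√(1 - 67) = -7*I*√66)
F(W, 149/316 - 178/(-131)) + E(-180) = -7*I*√66 - 180 = -180 - 7*I*√66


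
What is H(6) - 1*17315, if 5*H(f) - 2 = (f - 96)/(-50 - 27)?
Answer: -6666031/385 ≈ -17314.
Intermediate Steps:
H(f) = 50/77 - f/385 (H(f) = ⅖ + ((f - 96)/(-50 - 27))/5 = ⅖ + ((-96 + f)/(-77))/5 = ⅖ + ((-96 + f)*(-1/77))/5 = ⅖ + (96/77 - f/77)/5 = ⅖ + (96/385 - f/385) = 50/77 - f/385)
H(6) - 1*17315 = (50/77 - 1/385*6) - 1*17315 = (50/77 - 6/385) - 17315 = 244/385 - 17315 = -6666031/385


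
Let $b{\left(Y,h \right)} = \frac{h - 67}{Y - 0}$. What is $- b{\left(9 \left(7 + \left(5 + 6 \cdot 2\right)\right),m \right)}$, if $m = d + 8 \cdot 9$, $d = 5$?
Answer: $- \frac{5}{108} \approx -0.046296$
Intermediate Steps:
$m = 77$ ($m = 5 + 8 \cdot 9 = 5 + 72 = 77$)
$b{\left(Y,h \right)} = \frac{-67 + h}{Y}$ ($b{\left(Y,h \right)} = \frac{-67 + h}{Y + 0} = \frac{-67 + h}{Y}$)
$- b{\left(9 \left(7 + \left(5 + 6 \cdot 2\right)\right),m \right)} = - \frac{-67 + 77}{9 \left(7 + \left(5 + 6 \cdot 2\right)\right)} = - \frac{10}{9 \left(7 + \left(5 + 12\right)\right)} = - \frac{10}{9 \left(7 + 17\right)} = - \frac{10}{9 \cdot 24} = - \frac{10}{216} = \left(-1\right) \frac{5}{108} = - \frac{5}{108}$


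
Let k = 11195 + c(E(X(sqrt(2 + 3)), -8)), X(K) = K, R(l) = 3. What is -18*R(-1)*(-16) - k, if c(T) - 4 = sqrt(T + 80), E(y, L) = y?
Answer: -10335 - sqrt(80 + sqrt(5)) ≈ -10344.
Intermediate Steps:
c(T) = 4 + sqrt(80 + T) (c(T) = 4 + sqrt(T + 80) = 4 + sqrt(80 + T))
k = 11199 + sqrt(80 + sqrt(5)) (k = 11195 + (4 + sqrt(80 + sqrt(2 + 3))) = 11195 + (4 + sqrt(80 + sqrt(5))) = 11199 + sqrt(80 + sqrt(5)) ≈ 11208.)
-18*R(-1)*(-16) - k = -18*3*(-16) - (11199 + sqrt(80 + sqrt(5))) = -54*(-16) + (-11199 - sqrt(80 + sqrt(5))) = 864 + (-11199 - sqrt(80 + sqrt(5))) = -10335 - sqrt(80 + sqrt(5))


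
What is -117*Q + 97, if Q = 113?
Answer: -13124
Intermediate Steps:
-117*Q + 97 = -117*113 + 97 = -13221 + 97 = -13124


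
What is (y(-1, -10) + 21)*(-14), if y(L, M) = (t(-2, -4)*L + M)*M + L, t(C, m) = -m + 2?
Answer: -2520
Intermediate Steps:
t(C, m) = 2 - m
y(L, M) = L + M*(M + 6*L) (y(L, M) = ((2 - 1*(-4))*L + M)*M + L = ((2 + 4)*L + M)*M + L = (6*L + M)*M + L = (M + 6*L)*M + L = M*(M + 6*L) + L = L + M*(M + 6*L))
(y(-1, -10) + 21)*(-14) = ((-1 + (-10)**2 + 6*(-1)*(-10)) + 21)*(-14) = ((-1 + 100 + 60) + 21)*(-14) = (159 + 21)*(-14) = 180*(-14) = -2520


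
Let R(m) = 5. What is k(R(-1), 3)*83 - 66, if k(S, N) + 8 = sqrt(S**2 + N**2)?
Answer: -730 + 83*sqrt(34) ≈ -246.03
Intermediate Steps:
k(S, N) = -8 + sqrt(N**2 + S**2) (k(S, N) = -8 + sqrt(S**2 + N**2) = -8 + sqrt(N**2 + S**2))
k(R(-1), 3)*83 - 66 = (-8 + sqrt(3**2 + 5**2))*83 - 66 = (-8 + sqrt(9 + 25))*83 - 66 = (-8 + sqrt(34))*83 - 66 = (-664 + 83*sqrt(34)) - 66 = -730 + 83*sqrt(34)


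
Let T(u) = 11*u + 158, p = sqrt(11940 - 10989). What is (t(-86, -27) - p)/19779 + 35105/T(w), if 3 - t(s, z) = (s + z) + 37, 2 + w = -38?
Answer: -77146613/619742 - sqrt(951)/19779 ≈ -124.48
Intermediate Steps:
w = -40 (w = -2 - 38 = -40)
t(s, z) = -34 - s - z (t(s, z) = 3 - ((s + z) + 37) = 3 - (37 + s + z) = 3 + (-37 - s - z) = -34 - s - z)
p = sqrt(951) ≈ 30.838
T(u) = 158 + 11*u
(t(-86, -27) - p)/19779 + 35105/T(w) = ((-34 - 1*(-86) - 1*(-27)) - sqrt(951))/19779 + 35105/(158 + 11*(-40)) = ((-34 + 86 + 27) - sqrt(951))*(1/19779) + 35105/(158 - 440) = (79 - sqrt(951))*(1/19779) + 35105/(-282) = (79/19779 - sqrt(951)/19779) + 35105*(-1/282) = (79/19779 - sqrt(951)/19779) - 35105/282 = -77146613/619742 - sqrt(951)/19779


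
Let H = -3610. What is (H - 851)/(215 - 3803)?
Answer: 1487/1196 ≈ 1.2433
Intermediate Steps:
(H - 851)/(215 - 3803) = (-3610 - 851)/(215 - 3803) = -4461/(-3588) = -4461*(-1/3588) = 1487/1196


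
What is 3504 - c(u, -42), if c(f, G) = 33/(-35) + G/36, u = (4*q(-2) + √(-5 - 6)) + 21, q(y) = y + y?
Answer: 736283/210 ≈ 3506.1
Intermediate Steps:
q(y) = 2*y
u = 5 + I*√11 (u = (4*(2*(-2)) + √(-5 - 6)) + 21 = (4*(-4) + √(-11)) + 21 = (-16 + I*√11) + 21 = 5 + I*√11 ≈ 5.0 + 3.3166*I)
c(f, G) = -33/35 + G/36 (c(f, G) = 33*(-1/35) + G*(1/36) = -33/35 + G/36)
3504 - c(u, -42) = 3504 - (-33/35 + (1/36)*(-42)) = 3504 - (-33/35 - 7/6) = 3504 - 1*(-443/210) = 3504 + 443/210 = 736283/210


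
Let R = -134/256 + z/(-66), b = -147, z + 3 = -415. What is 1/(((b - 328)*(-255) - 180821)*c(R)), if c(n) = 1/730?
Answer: -365/29848 ≈ -0.012229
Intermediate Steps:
z = -418 (z = -3 - 415 = -418)
R = 2231/384 (R = -134/256 - 418/(-66) = -134*1/256 - 418*(-1/66) = -67/128 + 19/3 = 2231/384 ≈ 5.8099)
c(n) = 1/730
1/(((b - 328)*(-255) - 180821)*c(R)) = 1/(((-147 - 328)*(-255) - 180821)*(1/730)) = 730/(-475*(-255) - 180821) = 730/(121125 - 180821) = 730/(-59696) = -1/59696*730 = -365/29848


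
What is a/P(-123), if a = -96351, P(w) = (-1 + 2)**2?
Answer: -96351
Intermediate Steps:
P(w) = 1 (P(w) = 1**2 = 1)
a/P(-123) = -96351/1 = -96351*1 = -96351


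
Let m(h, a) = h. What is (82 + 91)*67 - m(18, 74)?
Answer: 11573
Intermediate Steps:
(82 + 91)*67 - m(18, 74) = (82 + 91)*67 - 1*18 = 173*67 - 18 = 11591 - 18 = 11573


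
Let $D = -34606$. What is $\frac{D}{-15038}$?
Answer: $\frac{17303}{7519} \approx 2.3012$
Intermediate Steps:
$\frac{D}{-15038} = - \frac{34606}{-15038} = \left(-34606\right) \left(- \frac{1}{15038}\right) = \frac{17303}{7519}$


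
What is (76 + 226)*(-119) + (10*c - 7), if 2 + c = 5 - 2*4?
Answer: -35995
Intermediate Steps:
c = -5 (c = -2 + (5 - 2*4) = -2 + (5 - 8) = -2 - 3 = -5)
(76 + 226)*(-119) + (10*c - 7) = (76 + 226)*(-119) + (10*(-5) - 7) = 302*(-119) + (-50 - 7) = -35938 - 57 = -35995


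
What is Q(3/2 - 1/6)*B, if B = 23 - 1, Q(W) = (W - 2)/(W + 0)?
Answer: -11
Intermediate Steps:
Q(W) = (-2 + W)/W
B = 22
Q(3/2 - 1/6)*B = ((-2 + (3/2 - 1/6))/(3/2 - 1/6))*22 = ((-2 + 4/3)/(4/3))*22 = ((3/4)*(-2/3))*22 = -1/2*22 = -11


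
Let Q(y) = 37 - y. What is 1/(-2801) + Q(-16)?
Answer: 148452/2801 ≈ 53.000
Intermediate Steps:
1/(-2801) + Q(-16) = 1/(-2801) + (37 - 1*(-16)) = -1/2801 + (37 + 16) = -1/2801 + 53 = 148452/2801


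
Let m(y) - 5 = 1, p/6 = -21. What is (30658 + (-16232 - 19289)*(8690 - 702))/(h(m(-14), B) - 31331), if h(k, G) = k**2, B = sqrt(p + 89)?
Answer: 56742218/6259 ≈ 9065.7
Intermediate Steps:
p = -126 (p = 6*(-21) = -126)
m(y) = 6 (m(y) = 5 + 1 = 6)
B = I*sqrt(37) (B = sqrt(-126 + 89) = sqrt(-37) = I*sqrt(37) ≈ 6.0828*I)
(30658 + (-16232 - 19289)*(8690 - 702))/(h(m(-14), B) - 31331) = (30658 + (-16232 - 19289)*(8690 - 702))/(6**2 - 31331) = (30658 - 35521*7988)/(36 - 31331) = (30658 - 283741748)/(-31295) = -283711090*(-1/31295) = 56742218/6259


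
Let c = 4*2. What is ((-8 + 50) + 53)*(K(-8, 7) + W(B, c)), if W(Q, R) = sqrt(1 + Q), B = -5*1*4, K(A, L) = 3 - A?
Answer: 1045 + 95*I*sqrt(19) ≈ 1045.0 + 414.1*I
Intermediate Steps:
B = -20 (B = -5*4 = -20)
c = 8
((-8 + 50) + 53)*(K(-8, 7) + W(B, c)) = ((-8 + 50) + 53)*((3 - 1*(-8)) + sqrt(1 - 20)) = (42 + 53)*((3 + 8) + sqrt(-19)) = 95*(11 + I*sqrt(19)) = 1045 + 95*I*sqrt(19)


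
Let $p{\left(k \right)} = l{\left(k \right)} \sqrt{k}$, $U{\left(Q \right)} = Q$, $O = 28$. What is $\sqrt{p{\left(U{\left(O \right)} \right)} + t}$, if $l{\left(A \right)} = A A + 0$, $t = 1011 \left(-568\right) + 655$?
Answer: $\sqrt{-573593 + 1568 \sqrt{7}} \approx 754.62 i$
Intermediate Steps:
$t = -573593$ ($t = -574248 + 655 = -573593$)
$l{\left(A \right)} = A^{2}$ ($l{\left(A \right)} = A^{2} + 0 = A^{2}$)
$p{\left(k \right)} = k^{\frac{5}{2}}$ ($p{\left(k \right)} = k^{2} \sqrt{k} = k^{\frac{5}{2}}$)
$\sqrt{p{\left(U{\left(O \right)} \right)} + t} = \sqrt{28^{\frac{5}{2}} - 573593} = \sqrt{1568 \sqrt{7} - 573593} = \sqrt{-573593 + 1568 \sqrt{7}}$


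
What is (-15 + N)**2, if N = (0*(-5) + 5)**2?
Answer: 100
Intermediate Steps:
N = 25 (N = (0 + 5)**2 = 5**2 = 25)
(-15 + N)**2 = (-15 + 25)**2 = 10**2 = 100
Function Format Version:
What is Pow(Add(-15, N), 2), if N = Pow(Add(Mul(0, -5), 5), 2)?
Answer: 100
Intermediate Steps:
N = 25 (N = Pow(Add(0, 5), 2) = Pow(5, 2) = 25)
Pow(Add(-15, N), 2) = Pow(Add(-15, 25), 2) = Pow(10, 2) = 100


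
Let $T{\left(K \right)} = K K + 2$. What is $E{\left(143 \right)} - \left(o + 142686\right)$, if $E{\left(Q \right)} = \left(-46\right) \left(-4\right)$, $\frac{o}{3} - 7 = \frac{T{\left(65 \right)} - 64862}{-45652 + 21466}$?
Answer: $- \frac{1149081061}{8062} \approx -1.4253 \cdot 10^{5}$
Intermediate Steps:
$T{\left(K \right)} = 2 + K^{2}$ ($T{\left(K \right)} = K^{2} + 2 = 2 + K^{2}$)
$o = \frac{229937}{8062}$ ($o = 21 + 3 \frac{\left(2 + 65^{2}\right) - 64862}{-45652 + 21466} = 21 + 3 \frac{\left(2 + 4225\right) - 64862}{-24186} = 21 + 3 \left(4227 - 64862\right) \left(- \frac{1}{24186}\right) = 21 + 3 \left(\left(-60635\right) \left(- \frac{1}{24186}\right)\right) = 21 + 3 \cdot \frac{60635}{24186} = 21 + \frac{60635}{8062} = \frac{229937}{8062} \approx 28.521$)
$E{\left(Q \right)} = 184$
$E{\left(143 \right)} - \left(o + 142686\right) = 184 - \left(\frac{229937}{8062} + 142686\right) = 184 - \frac{1150564469}{8062} = - \frac{1149081061}{8062}$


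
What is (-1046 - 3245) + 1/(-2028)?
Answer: -8702149/2028 ≈ -4291.0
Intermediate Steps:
(-1046 - 3245) + 1/(-2028) = -4291 - 1/2028 = -8702149/2028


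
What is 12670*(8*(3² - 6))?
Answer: 304080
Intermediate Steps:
12670*(8*(3² - 6)) = 12670*(8*(9 - 6)) = 12670*(8*3) = 12670*24 = 304080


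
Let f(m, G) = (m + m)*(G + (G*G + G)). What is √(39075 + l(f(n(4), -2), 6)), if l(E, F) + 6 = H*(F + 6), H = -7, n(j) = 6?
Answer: √38985 ≈ 197.45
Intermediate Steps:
f(m, G) = 2*m*(G² + 2*G) (f(m, G) = (2*m)*(G + (G² + G)) = (2*m)*(G + (G + G²)) = (2*m)*(G² + 2*G) = 2*m*(G² + 2*G))
l(E, F) = -48 - 7*F (l(E, F) = -6 - 7*(F + 6) = -6 - 7*(6 + F) = -6 + (-42 - 7*F) = -48 - 7*F)
√(39075 + l(f(n(4), -2), 6)) = √(39075 + (-48 - 7*6)) = √(39075 + (-48 - 42)) = √(39075 - 90) = √38985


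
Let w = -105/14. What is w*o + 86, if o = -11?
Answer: 337/2 ≈ 168.50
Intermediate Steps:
w = -15/2 (w = -105*1/14 = -15/2 ≈ -7.5000)
w*o + 86 = -15/2*(-11) + 86 = 165/2 + 86 = 337/2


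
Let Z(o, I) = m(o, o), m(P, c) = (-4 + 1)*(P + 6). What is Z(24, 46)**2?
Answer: 8100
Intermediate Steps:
m(P, c) = -18 - 3*P (m(P, c) = -3*(6 + P) = -18 - 3*P)
Z(o, I) = -18 - 3*o
Z(24, 46)**2 = (-18 - 3*24)**2 = (-18 - 72)**2 = (-90)**2 = 8100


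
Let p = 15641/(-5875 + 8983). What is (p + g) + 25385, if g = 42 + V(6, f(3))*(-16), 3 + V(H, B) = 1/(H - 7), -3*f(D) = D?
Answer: 79241669/3108 ≈ 25496.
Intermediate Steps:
f(D) = -D/3
V(H, B) = -3 + 1/(-7 + H) (V(H, B) = -3 + 1/(H - 7) = -3 + 1/(-7 + H))
p = 15641/3108 ≈ 5.0325
g = 106 (g = 42 + ((22 - 3*6)/(-7 + 6))*(-16) = 42 + ((22 - 18)/(-1))*(-16) = 42 - 1*4*(-16) = 42 - 4*(-16) = 42 + 64 = 106)
(p + g) + 25385 = (15641/3108 + 106) + 25385 = 345089/3108 + 25385 = 79241669/3108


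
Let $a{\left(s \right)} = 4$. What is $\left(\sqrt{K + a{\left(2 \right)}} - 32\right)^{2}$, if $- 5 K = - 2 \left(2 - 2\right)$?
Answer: $900$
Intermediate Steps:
$K = 0$ ($K = - \frac{\left(-2\right) \left(2 - 2\right)}{5} = - \frac{\left(-2\right) 0}{5} = \left(- \frac{1}{5}\right) 0 = 0$)
$\left(\sqrt{K + a{\left(2 \right)}} - 32\right)^{2} = \left(\sqrt{0 + 4} - 32\right)^{2} = \left(\sqrt{4} - 32\right)^{2} = \left(2 - 32\right)^{2} = \left(-30\right)^{2} = 900$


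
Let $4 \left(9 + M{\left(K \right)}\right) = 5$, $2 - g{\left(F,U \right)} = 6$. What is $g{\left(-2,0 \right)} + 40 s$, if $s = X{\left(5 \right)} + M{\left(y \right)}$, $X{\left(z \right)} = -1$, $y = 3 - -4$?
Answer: $-354$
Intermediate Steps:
$y = 7$ ($y = 3 + 4 = 7$)
$g{\left(F,U \right)} = -4$ ($g{\left(F,U \right)} = 2 - 6 = -4$)
$M{\left(K \right)} = - \frac{31}{4}$ ($M{\left(K \right)} = -9 + \frac{1}{4} \cdot 5 = -9 + \frac{5}{4} = - \frac{31}{4}$)
$s = - \frac{35}{4}$ ($s = -1 - \frac{31}{4} = - \frac{35}{4} \approx -8.75$)
$g{\left(-2,0 \right)} + 40 s = -4 + 40 \left(- \frac{35}{4}\right) = -4 - 350 = -354$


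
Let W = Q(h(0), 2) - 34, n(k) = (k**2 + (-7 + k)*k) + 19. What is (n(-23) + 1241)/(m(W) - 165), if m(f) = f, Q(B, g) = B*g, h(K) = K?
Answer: -2479/199 ≈ -12.457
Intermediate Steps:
n(k) = 19 + k**2 + k*(-7 + k) (n(k) = (k**2 + k*(-7 + k)) + 19 = 19 + k**2 + k*(-7 + k))
W = -34 (W = 0*2 - 34 = 0 - 34 = -34)
(n(-23) + 1241)/(m(W) - 165) = ((19 - 7*(-23) + 2*(-23)**2) + 1241)/(-34 - 165) = ((19 + 161 + 2*529) + 1241)/(-199) = ((19 + 161 + 1058) + 1241)*(-1/199) = (1238 + 1241)*(-1/199) = 2479*(-1/199) = -2479/199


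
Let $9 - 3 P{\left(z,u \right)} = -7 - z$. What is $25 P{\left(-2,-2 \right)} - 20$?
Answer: $\frac{290}{3} \approx 96.667$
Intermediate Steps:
$P{\left(z,u \right)} = \frac{16}{3} + \frac{z}{3}$ ($P{\left(z,u \right)} = 3 - \frac{-7 - z}{3} = 3 + \left(\frac{7}{3} + \frac{z}{3}\right) = \frac{16}{3} + \frac{z}{3}$)
$25 P{\left(-2,-2 \right)} - 20 = 25 \left(\frac{16}{3} + \frac{1}{3} \left(-2\right)\right) - 20 = 25 \left(\frac{16}{3} - \frac{2}{3}\right) - 20 = 25 \cdot \frac{14}{3} - 20 = \frac{350}{3} - 20 = \frac{290}{3}$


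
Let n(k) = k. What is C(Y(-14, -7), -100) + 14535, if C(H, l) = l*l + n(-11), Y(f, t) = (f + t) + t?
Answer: 24524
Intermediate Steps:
Y(f, t) = f + 2*t
C(H, l) = -11 + l**2 (C(H, l) = l*l - 11 = l**2 - 11 = -11 + l**2)
C(Y(-14, -7), -100) + 14535 = (-11 + (-100)**2) + 14535 = (-11 + 10000) + 14535 = 9989 + 14535 = 24524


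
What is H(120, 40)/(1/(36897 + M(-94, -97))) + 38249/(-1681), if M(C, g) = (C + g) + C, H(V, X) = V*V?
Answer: 886244678551/1681 ≈ 5.2721e+8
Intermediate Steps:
H(V, X) = V**2
M(C, g) = g + 2*C
H(120, 40)/(1/(36897 + M(-94, -97))) + 38249/(-1681) = 120**2/(1/(36897 + (-97 + 2*(-94)))) + 38249/(-1681) = 14400/(1/(36897 + (-97 - 188))) + 38249*(-1/1681) = 14400/(1/(36897 - 285)) - 38249/1681 = 14400/(1/36612) - 38249/1681 = 14400*36612 - 38249/1681 = 527212800 - 38249/1681 = 886244678551/1681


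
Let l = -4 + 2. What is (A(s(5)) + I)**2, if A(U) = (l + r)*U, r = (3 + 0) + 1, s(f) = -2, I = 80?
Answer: 5776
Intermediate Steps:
l = -2
r = 4 (r = 3 + 1 = 4)
A(U) = 2*U (A(U) = (-2 + 4)*U = 2*U)
(A(s(5)) + I)**2 = (2*(-2) + 80)**2 = (-4 + 80)**2 = 76**2 = 5776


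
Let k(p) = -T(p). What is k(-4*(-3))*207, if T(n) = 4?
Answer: -828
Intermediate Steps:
k(p) = -4 (k(p) = -1*4 = -4)
k(-4*(-3))*207 = -4*207 = -828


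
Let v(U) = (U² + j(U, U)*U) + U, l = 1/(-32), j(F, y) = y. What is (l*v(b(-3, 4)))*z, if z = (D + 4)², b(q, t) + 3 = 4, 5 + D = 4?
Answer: -27/32 ≈ -0.84375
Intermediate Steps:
D = -1 (D = -5 + 4 = -1)
b(q, t) = 1 (b(q, t) = -3 + 4 = 1)
l = -1/32 ≈ -0.031250
v(U) = U + 2*U² (v(U) = (U² + U*U) + U = (U² + U²) + U = 2*U² + U = U + 2*U²)
z = 9 (z = (-1 + 4)² = 3² = 9)
(l*v(b(-3, 4)))*z = -(1 + 2*1)/32*9 = -(1 + 2)/32*9 = -3/32*9 = -27/32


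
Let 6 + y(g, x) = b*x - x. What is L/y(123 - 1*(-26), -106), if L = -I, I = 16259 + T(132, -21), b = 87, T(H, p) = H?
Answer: 16391/9122 ≈ 1.7969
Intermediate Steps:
I = 16391 (I = 16259 + 132 = 16391)
y(g, x) = -6 + 86*x (y(g, x) = -6 + (87*x - x) = -6 + 86*x)
L = -16391 (L = -1*16391 = -16391)
L/y(123 - 1*(-26), -106) = -16391/(-6 + 86*(-106)) = -16391/(-6 - 9116) = -16391/(-9122) = -16391*(-1/9122) = 16391/9122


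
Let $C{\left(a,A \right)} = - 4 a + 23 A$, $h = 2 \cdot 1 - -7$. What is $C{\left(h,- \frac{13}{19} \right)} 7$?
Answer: $- \frac{6881}{19} \approx -362.16$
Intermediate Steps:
$h = 9$ ($h = 2 + 7 = 9$)
$C{\left(h,- \frac{13}{19} \right)} 7 = \left(\left(-4\right) 9 + 23 \left(- \frac{13}{19}\right)\right) 7 = \left(-36 + 23 \left(\left(-13\right) \frac{1}{19}\right)\right) 7 = \left(-36 + 23 \left(- \frac{13}{19}\right)\right) 7 = \left(-36 - \frac{299}{19}\right) 7 = \left(- \frac{983}{19}\right) 7 = - \frac{6881}{19}$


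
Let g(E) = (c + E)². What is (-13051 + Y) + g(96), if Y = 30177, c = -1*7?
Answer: 25047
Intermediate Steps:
c = -7
g(E) = (-7 + E)²
(-13051 + Y) + g(96) = (-13051 + 30177) + (-7 + 96)² = 17126 + 89² = 17126 + 7921 = 25047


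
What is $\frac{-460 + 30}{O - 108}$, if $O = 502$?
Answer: $- \frac{215}{197} \approx -1.0914$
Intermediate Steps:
$\frac{-460 + 30}{O - 108} = \frac{-460 + 30}{502 - 108} = - \frac{430}{394} = \left(-430\right) \frac{1}{394} = - \frac{215}{197}$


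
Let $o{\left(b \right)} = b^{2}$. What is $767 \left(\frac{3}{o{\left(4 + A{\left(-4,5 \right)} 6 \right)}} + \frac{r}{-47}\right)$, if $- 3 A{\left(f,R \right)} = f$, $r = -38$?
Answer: $\frac{1435057}{2256} \approx 636.11$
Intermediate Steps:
$A{\left(f,R \right)} = - \frac{f}{3}$
$767 \left(\frac{3}{o{\left(4 + A{\left(-4,5 \right)} 6 \right)}} + \frac{r}{-47}\right) = 767 \left(\frac{3}{\left(4 + \left(- \frac{1}{3}\right) \left(-4\right) 6\right)^{2}} - \frac{38}{-47}\right) = 767 \left(\frac{3}{\left(4 + \frac{4}{3} \cdot 6\right)^{2}} - - \frac{38}{47}\right) = 767 \left(\frac{3}{\left(4 + 8\right)^{2}} + \frac{38}{47}\right) = 767 \left(\frac{3}{12^{2}} + \frac{38}{47}\right) = 767 \left(\frac{3}{144} + \frac{38}{47}\right) = 767 \left(3 \cdot \frac{1}{144} + \frac{38}{47}\right) = 767 \left(\frac{1}{48} + \frac{38}{47}\right) = 767 \cdot \frac{1871}{2256} = \frac{1435057}{2256}$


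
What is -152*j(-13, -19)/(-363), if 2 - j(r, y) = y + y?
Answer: 6080/363 ≈ 16.749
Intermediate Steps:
j(r, y) = 2 - 2*y (j(r, y) = 2 - (y + y) = 2 - 2*y)
-152*j(-13, -19)/(-363) = -152*(2 - 2*(-19))/(-363) = -152*(2 + 38)*(-1)/363 = -6080*(-1)/363 = -152*(-40/363) = 6080/363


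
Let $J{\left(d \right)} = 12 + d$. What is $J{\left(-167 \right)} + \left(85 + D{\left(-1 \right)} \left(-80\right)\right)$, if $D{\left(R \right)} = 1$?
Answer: $-150$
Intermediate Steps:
$J{\left(-167 \right)} + \left(85 + D{\left(-1 \right)} \left(-80\right)\right) = \left(12 - 167\right) + \left(85 + 1 \left(-80\right)\right) = -155 + \left(85 - 80\right) = -155 + 5 = -150$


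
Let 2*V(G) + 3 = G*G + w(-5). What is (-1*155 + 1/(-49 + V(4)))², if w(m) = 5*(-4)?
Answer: 264940729/11025 ≈ 24031.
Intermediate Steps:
w(m) = -20
V(G) = -23/2 + G²/2 (V(G) = -3/2 + (G*G - 20)/2 = -3/2 + (G² - 20)/2 = -3/2 + (-20 + G²)/2 = -3/2 + (-10 + G²/2) = -23/2 + G²/2)
(-1*155 + 1/(-49 + V(4)))² = (-1*155 + 1/(-49 + (-23/2 + (½)*4²)))² = (-155 + 1/(-49 + (-23/2 + (½)*16)))² = (-155 + 1/(-49 + (-23/2 + 8)))² = (-155 + 1/(-49 - 7/2))² = (-155 + 1/(-105/2))² = (-155 - 2/105)² = (-16277/105)² = 264940729/11025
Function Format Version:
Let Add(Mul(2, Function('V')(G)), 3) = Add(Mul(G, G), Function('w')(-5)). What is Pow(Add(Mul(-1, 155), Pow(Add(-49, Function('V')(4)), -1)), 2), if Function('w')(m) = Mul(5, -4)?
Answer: Rational(264940729, 11025) ≈ 24031.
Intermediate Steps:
Function('w')(m) = -20
Function('V')(G) = Add(Rational(-23, 2), Mul(Rational(1, 2), Pow(G, 2))) (Function('V')(G) = Add(Rational(-3, 2), Mul(Rational(1, 2), Add(Mul(G, G), -20))) = Add(Rational(-3, 2), Mul(Rational(1, 2), Add(Pow(G, 2), -20))) = Add(Rational(-3, 2), Mul(Rational(1, 2), Add(-20, Pow(G, 2)))) = Add(Rational(-3, 2), Add(-10, Mul(Rational(1, 2), Pow(G, 2)))) = Add(Rational(-23, 2), Mul(Rational(1, 2), Pow(G, 2))))
Pow(Add(Mul(-1, 155), Pow(Add(-49, Function('V')(4)), -1)), 2) = Pow(Add(Mul(-1, 155), Pow(Add(-49, Add(Rational(-23, 2), Mul(Rational(1, 2), Pow(4, 2)))), -1)), 2) = Pow(Add(-155, Pow(Add(-49, Add(Rational(-23, 2), Mul(Rational(1, 2), 16))), -1)), 2) = Pow(Add(-155, Pow(Add(-49, Add(Rational(-23, 2), 8)), -1)), 2) = Pow(Add(-155, Pow(Add(-49, Rational(-7, 2)), -1)), 2) = Pow(Add(-155, Pow(Rational(-105, 2), -1)), 2) = Pow(Add(-155, Rational(-2, 105)), 2) = Pow(Rational(-16277, 105), 2) = Rational(264940729, 11025)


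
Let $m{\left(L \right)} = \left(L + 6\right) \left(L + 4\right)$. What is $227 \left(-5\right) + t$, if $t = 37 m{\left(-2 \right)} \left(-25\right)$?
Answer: $-8535$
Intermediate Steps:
$m{\left(L \right)} = \left(4 + L\right) \left(6 + L\right)$ ($m{\left(L \right)} = \left(6 + L\right) \left(4 + L\right) = \left(4 + L\right) \left(6 + L\right)$)
$t = -7400$ ($t = 37 \left(24 + \left(-2\right)^{2} + 10 \left(-2\right)\right) \left(-25\right) = 37 \left(24 + 4 - 20\right) \left(-25\right) = 37 \cdot 8 \left(-25\right) = 296 \left(-25\right) = -7400$)
$227 \left(-5\right) + t = 227 \left(-5\right) - 7400 = -1135 - 7400 = -8535$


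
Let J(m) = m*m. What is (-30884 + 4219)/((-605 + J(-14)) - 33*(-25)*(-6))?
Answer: 26665/5359 ≈ 4.9757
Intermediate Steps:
J(m) = m²
(-30884 + 4219)/((-605 + J(-14)) - 33*(-25)*(-6)) = (-30884 + 4219)/((-605 + (-14)²) - 33*(-25)*(-6)) = -26665/((-605 + 196) + 825*(-6)) = -26665/(-409 - 4950) = -26665/(-5359) = -26665*(-1/5359) = 26665/5359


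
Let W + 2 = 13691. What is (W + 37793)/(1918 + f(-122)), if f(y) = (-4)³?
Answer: 25741/927 ≈ 27.768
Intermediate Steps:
W = 13689 (W = -2 + 13691 = 13689)
f(y) = -64
(W + 37793)/(1918 + f(-122)) = (13689 + 37793)/(1918 - 64) = 51482/1854 = 51482*(1/1854) = 25741/927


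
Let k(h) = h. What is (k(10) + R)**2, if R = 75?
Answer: 7225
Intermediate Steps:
(k(10) + R)**2 = (10 + 75)**2 = 85**2 = 7225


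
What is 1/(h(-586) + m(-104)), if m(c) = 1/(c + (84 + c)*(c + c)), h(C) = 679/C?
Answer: -1188408/1376719 ≈ -0.86322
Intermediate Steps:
m(c) = 1/(c + 2*c*(84 + c)) (m(c) = 1/(c + (84 + c)*(2*c)) = 1/(c + 2*c*(84 + c)))
1/(h(-586) + m(-104)) = 1/(679/(-586) + 1/((-104)*(169 + 2*(-104)))) = 1/(679*(-1/586) - 1/(104*(169 - 208))) = 1/(-679/586 - 1/104/(-39)) = 1/(-679/586 - 1/104*(-1/39)) = 1/(-679/586 + 1/4056) = 1/(-1376719/1188408) = -1188408/1376719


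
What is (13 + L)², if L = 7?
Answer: 400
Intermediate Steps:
(13 + L)² = (13 + 7)² = 20² = 400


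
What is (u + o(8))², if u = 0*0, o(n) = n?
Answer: 64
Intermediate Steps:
u = 0
(u + o(8))² = (0 + 8)² = 8² = 64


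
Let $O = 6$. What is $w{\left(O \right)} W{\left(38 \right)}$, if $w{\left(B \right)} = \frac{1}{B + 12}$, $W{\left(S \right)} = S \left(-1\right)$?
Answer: $- \frac{19}{9} \approx -2.1111$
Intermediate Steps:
$W{\left(S \right)} = - S$
$w{\left(B \right)} = \frac{1}{12 + B}$
$w{\left(O \right)} W{\left(38 \right)} = \frac{\left(-1\right) 38}{12 + 6} = \frac{1}{18} \left(-38\right) = - \frac{19}{9}$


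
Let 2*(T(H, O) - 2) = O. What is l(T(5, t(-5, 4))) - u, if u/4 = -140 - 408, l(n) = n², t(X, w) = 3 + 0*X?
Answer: 8817/4 ≈ 2204.3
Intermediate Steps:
t(X, w) = 3 (t(X, w) = 3 + 0 = 3)
T(H, O) = 2 + O/2
u = -2192 (u = 4*(-140 - 408) = 4*(-548) = -2192)
l(T(5, t(-5, 4))) - u = (2 + (½)*3)² - 1*(-2192) = (2 + 3/2)² + 2192 = (7/2)² + 2192 = 49/4 + 2192 = 8817/4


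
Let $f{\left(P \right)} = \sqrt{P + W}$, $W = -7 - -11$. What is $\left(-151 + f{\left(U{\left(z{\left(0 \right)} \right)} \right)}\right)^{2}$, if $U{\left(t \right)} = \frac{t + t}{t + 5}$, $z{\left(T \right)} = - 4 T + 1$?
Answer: $\frac{\left(453 - \sqrt{39}\right)^{2}}{9} \approx 22177.0$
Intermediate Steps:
$W = 4$ ($W = -7 + 11 = 4$)
$z{\left(T \right)} = 1 - 4 T$
$U{\left(t \right)} = \frac{2 t}{5 + t}$
$f{\left(P \right)} = \sqrt{4 + P}$ ($f{\left(P \right)} = \sqrt{P + 4} = \sqrt{4 + P}$)
$\left(-151 + f{\left(U{\left(z{\left(0 \right)} \right)} \right)}\right)^{2} = \left(-151 + \sqrt{4 + \frac{2 \left(1 - 0\right)}{5 + \left(1 - 0\right)}}\right)^{2} = \left(-151 + \sqrt{4 + \frac{2 \left(1 + 0\right)}{5 + \left(1 + 0\right)}}\right)^{2} = \left(-151 + \sqrt{4 + 2 \cdot 1 \frac{1}{5 + 1}}\right)^{2} = \left(-151 + \sqrt{4 + 2 \cdot 1 \cdot \frac{1}{6}}\right)^{2} = \left(-151 + \sqrt{4 + \frac{1}{3}}\right)^{2} = \left(-151 + \sqrt{\frac{13}{3}}\right)^{2} = \left(-151 + \frac{\sqrt{39}}{3}\right)^{2}$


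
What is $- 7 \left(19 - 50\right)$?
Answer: $217$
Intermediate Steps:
$- 7 \left(19 - 50\right) = \left(-7\right) \left(-31\right) = 217$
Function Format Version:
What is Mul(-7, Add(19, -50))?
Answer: 217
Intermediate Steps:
Mul(-7, Add(19, -50)) = Mul(-7, -31) = 217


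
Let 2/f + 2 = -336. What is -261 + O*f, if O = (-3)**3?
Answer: -44082/169 ≈ -260.84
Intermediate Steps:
O = -27
f = -1/169 (f = 2/(-2 - 336) = 2/(-338) = 2*(-1/338) = -1/169 ≈ -0.0059172)
-261 + O*f = -261 - 27*(-1/169) = -261 + 27/169 = -44082/169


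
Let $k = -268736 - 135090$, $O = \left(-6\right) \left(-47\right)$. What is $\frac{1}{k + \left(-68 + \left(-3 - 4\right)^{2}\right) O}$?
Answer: $- \frac{1}{409184} \approx -2.4439 \cdot 10^{-6}$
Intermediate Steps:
$O = 282$
$k = -403826$ ($k = -268736 - 135090 = -403826$)
$\frac{1}{k + \left(-68 + \left(-3 - 4\right)^{2}\right) O} = \frac{1}{-403826 + \left(-68 + \left(-3 - 4\right)^{2}\right) 282} = \frac{1}{-403826 + \left(-68 + \left(-7\right)^{2}\right) 282} = \frac{1}{-403826 + \left(-68 + 49\right) 282} = \frac{1}{-403826 - 5358} = \frac{1}{-409184} = - \frac{1}{409184}$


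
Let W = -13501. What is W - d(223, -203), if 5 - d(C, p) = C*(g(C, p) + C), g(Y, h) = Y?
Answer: 85952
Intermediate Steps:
d(C, p) = 5 - 2*C**2 (d(C, p) = 5 - C*(C + C) = 5 - C*2*C = 5 - 2*C**2)
W - d(223, -203) = -13501 - (5 - 2*223**2) = -13501 - (5 - 2*49729) = -13501 - (5 - 99458) = -13501 - 1*(-99453) = -13501 + 99453 = 85952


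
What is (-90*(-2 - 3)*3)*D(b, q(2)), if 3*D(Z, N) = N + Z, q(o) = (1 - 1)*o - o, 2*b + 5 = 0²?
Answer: -2025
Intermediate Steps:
b = -5/2 (b = -5/2 + (½)*0² = -5/2 + (½)*0 = -5/2 + 0 = -5/2 ≈ -2.5000)
q(o) = -o (q(o) = 0*o - o = 0 - o = -o)
D(Z, N) = N/3 + Z/3 (D(Z, N) = (N + Z)/3 = N/3 + Z/3)
(-90*(-2 - 3)*3)*D(b, q(2)) = (-90*(-2 - 3)*3)*((-1*2)/3 + (⅓)*(-5/2)) = (-(-450)*3)*((⅓)*(-2) - ⅚) = (-90*(-15))*(-⅔ - ⅚) = 1350*(-3/2) = -2025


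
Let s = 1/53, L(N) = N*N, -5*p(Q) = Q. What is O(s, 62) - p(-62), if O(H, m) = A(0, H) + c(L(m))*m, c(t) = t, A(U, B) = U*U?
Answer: 1191578/5 ≈ 2.3832e+5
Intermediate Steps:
p(Q) = -Q/5
L(N) = N²
A(U, B) = U²
s = 1/53 ≈ 0.018868
O(H, m) = m³ (O(H, m) = 0² + m²*m = 0 + m³ = m³)
O(s, 62) - p(-62) = 62³ - (-1)*(-62)/5 = 238328 - 1*62/5 = 238328 - 62/5 = 1191578/5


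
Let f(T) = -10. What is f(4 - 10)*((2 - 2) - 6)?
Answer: 60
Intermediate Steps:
f(4 - 10)*((2 - 2) - 6) = -10*((2 - 2) - 6) = -10*(0 - 6) = -10*(-6) = 60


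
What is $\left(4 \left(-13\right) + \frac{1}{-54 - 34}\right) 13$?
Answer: $- \frac{59501}{88} \approx -676.15$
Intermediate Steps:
$\left(4 \left(-13\right) + \frac{1}{-54 - 34}\right) 13 = \left(-52 + \frac{1}{-88}\right) 13 = \left(-52 - \frac{1}{88}\right) 13 = \left(- \frac{4577}{88}\right) 13 = - \frac{59501}{88}$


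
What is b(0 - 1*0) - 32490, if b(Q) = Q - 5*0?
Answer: -32490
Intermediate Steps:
b(Q) = Q (b(Q) = Q + 0 = Q)
b(0 - 1*0) - 32490 = (0 - 1*0) - 32490 = (0 + 0) - 32490 = 0 - 32490 = -32490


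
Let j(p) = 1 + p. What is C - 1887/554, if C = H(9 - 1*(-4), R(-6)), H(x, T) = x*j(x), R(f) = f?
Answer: 98941/554 ≈ 178.59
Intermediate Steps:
H(x, T) = x*(1 + x)
C = 182 (C = (9 - 1*(-4))*(1 + (9 - 1*(-4))) = (9 + 4)*(1 + (9 + 4)) = 13*(1 + 13) = 13*14 = 182)
C - 1887/554 = 182 - 1887/554 = 98941/554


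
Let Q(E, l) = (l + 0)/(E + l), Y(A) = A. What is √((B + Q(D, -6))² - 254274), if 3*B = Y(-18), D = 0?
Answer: I*√254249 ≈ 504.23*I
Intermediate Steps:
B = -6 (B = (⅓)*(-18) = -6)
Q(E, l) = l/(E + l)
√((B + Q(D, -6))² - 254274) = √((-6 - 6/(0 - 6))² - 254274) = √((-6 - 6/(-6))² - 254274) = √((-6 - 6*(-⅙))² - 254274) = √((-6 + 1)² - 254274) = √((-5)² - 254274) = √(25 - 254274) = √(-254249) = I*√254249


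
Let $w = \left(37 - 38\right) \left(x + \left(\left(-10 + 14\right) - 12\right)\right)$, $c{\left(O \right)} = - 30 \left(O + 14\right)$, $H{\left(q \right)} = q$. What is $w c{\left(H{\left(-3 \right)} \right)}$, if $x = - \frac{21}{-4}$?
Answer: $- \frac{1815}{2} \approx -907.5$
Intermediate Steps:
$x = \frac{21}{4}$ ($x = \left(-21\right) \left(- \frac{1}{4}\right) = \frac{21}{4} \approx 5.25$)
$c{\left(O \right)} = -420 - 30 O$ ($c{\left(O \right)} = - 30 \left(14 + O\right) = -420 - 30 O$)
$w = \frac{11}{4}$ ($w = \left(37 - 38\right) \left(\frac{21}{4} + \left(\left(-10 + 14\right) - 12\right)\right) = - (\frac{21}{4} + \left(4 - 12\right)) = - (\frac{21}{4} - 8) = \left(-1\right) \left(- \frac{11}{4}\right) = \frac{11}{4} \approx 2.75$)
$w c{\left(H{\left(-3 \right)} \right)} = \frac{11 \left(-420 - -90\right)}{4} = \frac{11 \left(-420 + 90\right)}{4} = \frac{11}{4} \left(-330\right) = - \frac{1815}{2}$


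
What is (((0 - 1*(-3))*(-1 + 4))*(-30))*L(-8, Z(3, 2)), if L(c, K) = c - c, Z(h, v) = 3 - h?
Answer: 0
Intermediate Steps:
L(c, K) = 0
(((0 - 1*(-3))*(-1 + 4))*(-30))*L(-8, Z(3, 2)) = (((0 - 1*(-3))*(-1 + 4))*(-30))*0 = (((0 + 3)*3)*(-30))*0 = ((3*3)*(-30))*0 = (9*(-30))*0 = -270*0 = 0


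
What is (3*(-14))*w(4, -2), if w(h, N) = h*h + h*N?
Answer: -336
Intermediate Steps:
w(h, N) = h**2 + N*h
(3*(-14))*w(4, -2) = (3*(-14))*(4*(-2 + 4)) = -168*2 = -42*8 = -336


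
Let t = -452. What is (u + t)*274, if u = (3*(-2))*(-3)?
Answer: -118916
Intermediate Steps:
u = 18 (u = -6*(-3) = 18)
(u + t)*274 = (18 - 452)*274 = -434*274 = -118916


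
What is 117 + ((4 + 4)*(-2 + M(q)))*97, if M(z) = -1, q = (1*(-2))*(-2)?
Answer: -2211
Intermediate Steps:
q = 4 (q = -2*(-2) = 4)
117 + ((4 + 4)*(-2 + M(q)))*97 = 117 + ((4 + 4)*(-2 - 1))*97 = 117 + (8*(-3))*97 = 117 - 24*97 = 117 - 2328 = -2211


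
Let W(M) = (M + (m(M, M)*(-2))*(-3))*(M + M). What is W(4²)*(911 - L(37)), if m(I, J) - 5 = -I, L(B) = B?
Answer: -1398400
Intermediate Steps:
m(I, J) = 5 - I
W(M) = 2*M*(30 - 5*M) (W(M) = (M + ((5 - M)*(-2))*(-3))*(M + M) = (M + (-10 + 2*M)*(-3))*(2*M) = (M + (30 - 6*M))*(2*M) = (30 - 5*M)*(2*M) = 2*M*(30 - 5*M))
W(4²)*(911 - L(37)) = (10*4²*(6 - 1*4²))*(911 - 1*37) = (10*16*(6 - 1*16))*(911 - 37) = (10*16*(6 - 16))*874 = (10*16*(-10))*874 = -1600*874 = -1398400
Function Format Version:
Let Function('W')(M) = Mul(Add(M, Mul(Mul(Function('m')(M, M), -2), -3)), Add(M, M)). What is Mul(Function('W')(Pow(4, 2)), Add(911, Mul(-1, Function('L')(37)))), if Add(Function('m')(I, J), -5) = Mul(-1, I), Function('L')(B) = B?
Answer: -1398400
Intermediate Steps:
Function('m')(I, J) = Add(5, Mul(-1, I))
Function('W')(M) = Mul(2, M, Add(30, Mul(-5, M))) (Function('W')(M) = Mul(Add(M, Mul(Mul(Add(5, Mul(-1, M)), -2), -3)), Add(M, M)) = Mul(Add(M, Mul(Add(-10, Mul(2, M)), -3)), Mul(2, M)) = Mul(Add(M, Add(30, Mul(-6, M))), Mul(2, M)) = Mul(Add(30, Mul(-5, M)), Mul(2, M)) = Mul(2, M, Add(30, Mul(-5, M))))
Mul(Function('W')(Pow(4, 2)), Add(911, Mul(-1, Function('L')(37)))) = Mul(Mul(10, Pow(4, 2), Add(6, Mul(-1, Pow(4, 2)))), Add(911, Mul(-1, 37))) = Mul(Mul(10, 16, Add(6, Mul(-1, 16))), Add(911, -37)) = Mul(Mul(10, 16, Add(6, -16)), 874) = Mul(Mul(10, 16, -10), 874) = Mul(-1600, 874) = -1398400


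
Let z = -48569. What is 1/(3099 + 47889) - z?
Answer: 2476436173/50988 ≈ 48569.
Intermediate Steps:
1/(3099 + 47889) - z = 1/(3099 + 47889) - 1*(-48569) = 1/50988 + 48569 = 2476436173/50988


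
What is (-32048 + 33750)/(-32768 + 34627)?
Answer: 1702/1859 ≈ 0.91555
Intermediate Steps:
(-32048 + 33750)/(-32768 + 34627) = 1702/1859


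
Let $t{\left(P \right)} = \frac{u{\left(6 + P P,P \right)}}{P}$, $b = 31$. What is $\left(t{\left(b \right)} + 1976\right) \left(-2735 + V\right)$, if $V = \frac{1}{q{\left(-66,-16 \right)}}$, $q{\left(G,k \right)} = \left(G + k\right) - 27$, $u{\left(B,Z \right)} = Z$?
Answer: $- \frac{589375332}{109} \approx -5.4071 \cdot 10^{6}$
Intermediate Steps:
$q{\left(G,k \right)} = -27 + G + k$
$V = - \frac{1}{109}$ ($V = \frac{1}{-27 - 66 - 16} = \frac{1}{-109} = - \frac{1}{109} \approx -0.0091743$)
$t{\left(P \right)} = 1$ ($t{\left(P \right)} = \frac{P}{P} = 1$)
$\left(t{\left(b \right)} + 1976\right) \left(-2735 + V\right) = \left(1 + 1976\right) \left(-2735 - \frac{1}{109}\right) = 1977 \left(- \frac{298116}{109}\right) = - \frac{589375332}{109}$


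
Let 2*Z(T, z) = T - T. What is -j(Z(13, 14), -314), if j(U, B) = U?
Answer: 0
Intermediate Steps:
Z(T, z) = 0 (Z(T, z) = (T - T)/2 = (½)*0 = 0)
-j(Z(13, 14), -314) = -1*0 = 0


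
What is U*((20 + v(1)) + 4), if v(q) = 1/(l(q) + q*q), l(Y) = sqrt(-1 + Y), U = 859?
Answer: 21475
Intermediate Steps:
v(q) = 1/(q**2 + sqrt(-1 + q)) (v(q) = 1/(sqrt(-1 + q) + q*q) = 1/(sqrt(-1 + q) + q**2) = 1/(q**2 + sqrt(-1 + q)))
U*((20 + v(1)) + 4) = 859*((20 + 1/(1**2 + sqrt(-1 + 1))) + 4) = 859*((20 + 1/(1 + sqrt(0))) + 4) = 859*((20 + 1/(1 + 0)) + 4) = 859*((20 + 1/1) + 4) = 859*((20 + 1) + 4) = 859*(21 + 4) = 859*25 = 21475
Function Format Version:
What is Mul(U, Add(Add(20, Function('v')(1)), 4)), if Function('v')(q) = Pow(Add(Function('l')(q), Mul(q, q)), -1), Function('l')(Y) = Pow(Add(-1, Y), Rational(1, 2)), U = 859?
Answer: 21475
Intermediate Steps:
Function('v')(q) = Pow(Add(Pow(q, 2), Pow(Add(-1, q), Rational(1, 2))), -1) (Function('v')(q) = Pow(Add(Pow(Add(-1, q), Rational(1, 2)), Mul(q, q)), -1) = Pow(Add(Pow(Add(-1, q), Rational(1, 2)), Pow(q, 2)), -1) = Pow(Add(Pow(q, 2), Pow(Add(-1, q), Rational(1, 2))), -1))
Mul(U, Add(Add(20, Function('v')(1)), 4)) = Mul(859, Add(Add(20, Pow(Add(Pow(1, 2), Pow(Add(-1, 1), Rational(1, 2))), -1)), 4)) = Mul(859, Add(Add(20, Pow(Add(1, Pow(0, Rational(1, 2))), -1)), 4)) = Mul(859, Add(Add(20, Pow(Add(1, 0), -1)), 4)) = Mul(859, Add(Add(20, Pow(1, -1)), 4)) = Mul(859, Add(Add(20, 1), 4)) = Mul(859, Add(21, 4)) = Mul(859, 25) = 21475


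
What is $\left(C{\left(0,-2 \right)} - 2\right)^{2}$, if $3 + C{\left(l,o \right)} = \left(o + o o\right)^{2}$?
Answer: $1$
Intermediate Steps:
$C{\left(l,o \right)} = -3 + \left(o + o^{2}\right)^{2}$ ($C{\left(l,o \right)} = -3 + \left(o + o o\right)^{2} = -3 + \left(o + o^{2}\right)^{2}$)
$\left(C{\left(0,-2 \right)} - 2\right)^{2} = \left(\left(-3 + \left(-2\right)^{2} \left(1 - 2\right)^{2}\right) - 2\right)^{2} = \left(\left(-3 + 4 \left(-1\right)^{2}\right) - 2\right)^{2} = \left(\left(-3 + 4 \cdot 1\right) - 2\right)^{2} = \left(\left(-3 + 4\right) - 2\right)^{2} = \left(1 - 2\right)^{2} = \left(-1\right)^{2} = 1$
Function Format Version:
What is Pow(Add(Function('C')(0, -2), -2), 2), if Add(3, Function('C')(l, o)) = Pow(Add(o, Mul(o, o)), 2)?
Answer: 1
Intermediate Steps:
Function('C')(l, o) = Add(-3, Pow(Add(o, Pow(o, 2)), 2)) (Function('C')(l, o) = Add(-3, Pow(Add(o, Mul(o, o)), 2)) = Add(-3, Pow(Add(o, Pow(o, 2)), 2)))
Pow(Add(Function('C')(0, -2), -2), 2) = Pow(Add(Add(-3, Mul(Pow(-2, 2), Pow(Add(1, -2), 2))), -2), 2) = Pow(Add(Add(-3, Mul(4, Pow(-1, 2))), -2), 2) = Pow(Add(Add(-3, Mul(4, 1)), -2), 2) = Pow(Add(Add(-3, 4), -2), 2) = Pow(Add(1, -2), 2) = Pow(-1, 2) = 1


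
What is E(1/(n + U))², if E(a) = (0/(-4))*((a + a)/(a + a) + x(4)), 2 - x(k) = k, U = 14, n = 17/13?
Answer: 0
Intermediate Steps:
n = 17/13 (n = 17*(1/13) = 17/13 ≈ 1.3077)
x(k) = 2 - k
E(a) = 0 (E(a) = (0/(-4))*((a + a)/(a + a) + (2 - 1*4)) = (0*(-¼))*((2*a)/((2*a)) + (2 - 4)) = 0*((2*a)*(1/(2*a)) - 2) = 0*(1 - 2) = 0*(-1) = 0)
E(1/(n + U))² = 0² = 0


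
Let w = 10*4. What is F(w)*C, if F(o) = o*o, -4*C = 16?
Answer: -6400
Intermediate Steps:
w = 40
C = -4 (C = -1/4*16 = -4)
F(o) = o**2
F(w)*C = 40**2*(-4) = 1600*(-4) = -6400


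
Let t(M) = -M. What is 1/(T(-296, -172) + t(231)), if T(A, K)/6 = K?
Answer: -1/1263 ≈ -0.00079177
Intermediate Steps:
T(A, K) = 6*K
1/(T(-296, -172) + t(231)) = 1/(6*(-172) - 1*231) = 1/(-1032 - 231) = 1/(-1263) = -1/1263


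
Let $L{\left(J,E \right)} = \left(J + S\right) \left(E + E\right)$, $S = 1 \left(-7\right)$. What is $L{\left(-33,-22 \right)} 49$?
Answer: $86240$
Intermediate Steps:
$S = -7$
$L{\left(J,E \right)} = 2 E \left(-7 + J\right)$ ($L{\left(J,E \right)} = \left(J - 7\right) \left(E + E\right) = \left(-7 + J\right) 2 E = 2 E \left(-7 + J\right)$)
$L{\left(-33,-22 \right)} 49 = 2 \left(-22\right) \left(-7 - 33\right) 49 = 2 \left(-22\right) \left(-40\right) 49 = 1760 \cdot 49 = 86240$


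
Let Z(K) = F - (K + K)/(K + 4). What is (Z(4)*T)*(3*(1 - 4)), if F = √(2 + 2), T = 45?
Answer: -405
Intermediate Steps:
F = 2 (F = √4 = 2)
Z(K) = 2 - 2*K/(4 + K) (Z(K) = 2 - (K + K)/(K + 4) = 2 - 2*K/(4 + K))
(Z(4)*T)*(3*(1 - 4)) = ((8/(4 + 4))*45)*(3*(1 - 4)) = ((8/8)*45)*(3*(-3)) = ((8*(⅛))*45)*(-9) = (1*45)*(-9) = 45*(-9) = -405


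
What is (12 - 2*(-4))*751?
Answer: 15020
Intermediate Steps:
(12 - 2*(-4))*751 = (12 + 8)*751 = 20*751 = 15020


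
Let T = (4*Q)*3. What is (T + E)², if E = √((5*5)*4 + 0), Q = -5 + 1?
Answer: 1444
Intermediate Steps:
Q = -4
T = -48 (T = (4*(-4))*3 = -16*3 = -48)
E = 10 (E = √(25*4 + 0) = √(100 + 0) = √100 = 10)
(T + E)² = (-48 + 10)² = (-38)² = 1444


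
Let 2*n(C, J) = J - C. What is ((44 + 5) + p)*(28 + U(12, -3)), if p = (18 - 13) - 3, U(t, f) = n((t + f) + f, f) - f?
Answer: 2703/2 ≈ 1351.5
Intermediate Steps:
n(C, J) = J/2 - C/2 (n(C, J) = (J - C)/2 = J/2 - C/2)
U(t, f) = -3*f/2 - t/2 (U(t, f) = (f/2 - ((t + f) + f)/2) - f = (f/2 - ((f + t) + f)/2) - f = (f/2 - (t + 2*f)/2) - f = (f/2 + (-f - t/2)) - f = (-f/2 - t/2) - f = -3*f/2 - t/2)
p = 2 (p = 5 - 3 = 2)
((44 + 5) + p)*(28 + U(12, -3)) = ((44 + 5) + 2)*(28 + (-3/2*(-3) - ½*12)) = (49 + 2)*(28 + (9/2 - 6)) = 51*(28 - 3/2) = 51*(53/2) = 2703/2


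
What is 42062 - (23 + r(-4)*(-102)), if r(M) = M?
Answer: 41631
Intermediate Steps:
42062 - (23 + r(-4)*(-102)) = 42062 - (23 - 4*(-102)) = 42062 - (23 + 408) = 42062 - 1*431 = 42062 - 431 = 41631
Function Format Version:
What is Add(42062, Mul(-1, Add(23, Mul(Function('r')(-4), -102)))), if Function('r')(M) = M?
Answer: 41631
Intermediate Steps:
Add(42062, Mul(-1, Add(23, Mul(Function('r')(-4), -102)))) = Add(42062, Mul(-1, Add(23, Mul(-4, -102)))) = Add(42062, Mul(-1, Add(23, 408))) = Add(42062, Mul(-1, 431)) = Add(42062, -431) = 41631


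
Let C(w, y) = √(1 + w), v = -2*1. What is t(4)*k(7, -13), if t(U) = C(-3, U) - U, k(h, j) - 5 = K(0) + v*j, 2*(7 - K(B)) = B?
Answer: -152 + 38*I*√2 ≈ -152.0 + 53.74*I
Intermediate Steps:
v = -2
K(B) = 7 - B/2
k(h, j) = 12 - 2*j (k(h, j) = 5 + ((7 - ½*0) - 2*j) = 5 + ((7 + 0) - 2*j) = 5 + (7 - 2*j) = 12 - 2*j)
t(U) = -U + I*√2 (t(U) = √(1 - 3) - U = √(-2) - U = I*√2 - U = -U + I*√2)
t(4)*k(7, -13) = (-1*4 + I*√2)*(12 - 2*(-13)) = (-4 + I*√2)*(12 + 26) = (-4 + I*√2)*38 = -152 + 38*I*√2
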